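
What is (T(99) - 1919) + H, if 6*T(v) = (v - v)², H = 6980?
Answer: 5061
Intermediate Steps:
T(v) = 0 (T(v) = (v - v)²/6 = (⅙)*0² = (⅙)*0 = 0)
(T(99) - 1919) + H = (0 - 1919) + 6980 = -1919 + 6980 = 5061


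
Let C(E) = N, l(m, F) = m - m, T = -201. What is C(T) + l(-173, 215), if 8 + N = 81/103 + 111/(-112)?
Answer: -94649/11536 ≈ -8.2047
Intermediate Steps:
l(m, F) = 0
N = -94649/11536 (N = -8 + (81/103 + 111/(-112)) = -8 + (81*(1/103) + 111*(-1/112)) = -8 + (81/103 - 111/112) = -8 - 2361/11536 = -94649/11536 ≈ -8.2047)
C(E) = -94649/11536
C(T) + l(-173, 215) = -94649/11536 + 0 = -94649/11536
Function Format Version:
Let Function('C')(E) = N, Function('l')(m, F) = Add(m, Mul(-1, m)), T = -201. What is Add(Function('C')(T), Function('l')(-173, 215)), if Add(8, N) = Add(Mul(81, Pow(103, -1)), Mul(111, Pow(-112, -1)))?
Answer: Rational(-94649, 11536) ≈ -8.2047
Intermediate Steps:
Function('l')(m, F) = 0
N = Rational(-94649, 11536) (N = Add(-8, Add(Mul(81, Pow(103, -1)), Mul(111, Pow(-112, -1)))) = Add(-8, Add(Mul(81, Rational(1, 103)), Mul(111, Rational(-1, 112)))) = Add(-8, Add(Rational(81, 103), Rational(-111, 112))) = Add(-8, Rational(-2361, 11536)) = Rational(-94649, 11536) ≈ -8.2047)
Function('C')(E) = Rational(-94649, 11536)
Add(Function('C')(T), Function('l')(-173, 215)) = Add(Rational(-94649, 11536), 0) = Rational(-94649, 11536)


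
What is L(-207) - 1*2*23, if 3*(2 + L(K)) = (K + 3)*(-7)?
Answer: 428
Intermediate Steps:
L(K) = -9 - 7*K/3 (L(K) = -2 + ((K + 3)*(-7))/3 = -2 + ((3 + K)*(-7))/3 = -2 + (-21 - 7*K)/3 = -2 + (-7 - 7*K/3) = -9 - 7*K/3)
L(-207) - 1*2*23 = (-9 - 7/3*(-207)) - 1*2*23 = (-9 + 483) - 2*23 = 474 - 46 = 428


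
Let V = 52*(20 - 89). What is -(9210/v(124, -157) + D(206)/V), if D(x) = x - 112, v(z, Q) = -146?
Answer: 8264801/130962 ≈ 63.108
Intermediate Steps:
D(x) = -112 + x
V = -3588 (V = 52*(-69) = -3588)
-(9210/v(124, -157) + D(206)/V) = -(9210/(-146) + (-112 + 206)/(-3588)) = -(9210*(-1/146) + 94*(-1/3588)) = -(-4605/73 - 47/1794) = -1*(-8264801/130962) = 8264801/130962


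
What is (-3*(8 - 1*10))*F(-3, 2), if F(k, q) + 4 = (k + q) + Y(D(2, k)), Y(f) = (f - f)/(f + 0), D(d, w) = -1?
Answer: -30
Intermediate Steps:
Y(f) = 0 (Y(f) = 0/f = 0)
F(k, q) = -4 + k + q (F(k, q) = -4 + ((k + q) + 0) = -4 + (k + q) = -4 + k + q)
(-3*(8 - 1*10))*F(-3, 2) = (-3*(8 - 1*10))*(-4 - 3 + 2) = -3*(8 - 10)*(-5) = -3*(-2)*(-5) = 6*(-5) = -30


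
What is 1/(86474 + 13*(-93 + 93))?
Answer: 1/86474 ≈ 1.1564e-5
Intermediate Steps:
1/(86474 + 13*(-93 + 93)) = 1/(86474 + 13*0) = 1/(86474 + 0) = 1/86474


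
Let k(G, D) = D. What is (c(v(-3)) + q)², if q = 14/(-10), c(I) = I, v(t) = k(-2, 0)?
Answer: 49/25 ≈ 1.9600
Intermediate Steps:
v(t) = 0
q = -7/5 (q = 14*(-⅒) = -7/5 ≈ -1.4000)
(c(v(-3)) + q)² = (0 - 7/5)² = (-7/5)² = 49/25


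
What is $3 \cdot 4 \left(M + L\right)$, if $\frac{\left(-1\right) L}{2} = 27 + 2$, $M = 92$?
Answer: $408$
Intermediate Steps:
$L = -58$ ($L = - 2 \left(27 + 2\right) = \left(-2\right) 29 = -58$)
$3 \cdot 4 \left(M + L\right) = 3 \cdot 4 \left(92 - 58\right) = 12 \cdot 34 = 408$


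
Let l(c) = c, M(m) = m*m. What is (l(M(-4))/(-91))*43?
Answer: -688/91 ≈ -7.5604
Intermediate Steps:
M(m) = m**2
(l(M(-4))/(-91))*43 = ((-4)**2/(-91))*43 = (16*(-1/91))*43 = -16/91*43 = -688/91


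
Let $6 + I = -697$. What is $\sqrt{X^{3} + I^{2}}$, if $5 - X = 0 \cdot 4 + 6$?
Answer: $24 \sqrt{858} \approx 703.0$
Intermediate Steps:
$I = -703$ ($I = -6 - 697 = -703$)
$X = -1$ ($X = 5 - \left(0 \cdot 4 + 6\right) = 5 - \left(0 + 6\right) = 5 - 6 = -1$)
$\sqrt{X^{3} + I^{2}} = \sqrt{\left(-1\right)^{3} + \left(-703\right)^{2}} = \sqrt{-1 + 494209} = \sqrt{494208} = 24 \sqrt{858}$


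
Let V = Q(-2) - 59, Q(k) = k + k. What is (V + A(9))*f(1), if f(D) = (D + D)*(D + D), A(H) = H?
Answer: -216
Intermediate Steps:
Q(k) = 2*k
f(D) = 4*D² (f(D) = (2*D)*(2*D) = 4*D²)
V = -63 (V = 2*(-2) - 59 = -4 - 59 = -63)
(V + A(9))*f(1) = (-63 + 9)*(4*1²) = -216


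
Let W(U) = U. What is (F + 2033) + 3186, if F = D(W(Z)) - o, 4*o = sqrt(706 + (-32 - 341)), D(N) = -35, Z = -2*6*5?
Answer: 5184 - 3*sqrt(37)/4 ≈ 5179.4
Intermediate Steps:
Z = -60 (Z = -12*5 = -60)
o = 3*sqrt(37)/4 (o = sqrt(706 + (-32 - 341))/4 = sqrt(706 - 373)/4 = sqrt(333)/4 = (3*sqrt(37))/4 = 3*sqrt(37)/4 ≈ 4.5621)
F = -35 - 3*sqrt(37)/4 ≈ -39.562
(F + 2033) + 3186 = ((-35 - 3*sqrt(37)/4) + 2033) + 3186 = (1998 - 3*sqrt(37)/4) + 3186 = 5184 - 3*sqrt(37)/4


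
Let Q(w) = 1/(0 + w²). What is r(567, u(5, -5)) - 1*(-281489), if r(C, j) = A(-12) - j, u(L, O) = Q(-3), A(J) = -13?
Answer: 2533283/9 ≈ 2.8148e+5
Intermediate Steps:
Q(w) = w⁻² (Q(w) = 1/(w²) = w⁻²)
u(L, O) = ⅑ (u(L, O) = (-3)⁻² = ⅑)
r(C, j) = -13 - j
r(567, u(5, -5)) - 1*(-281489) = (-13 - 1*⅑) - 1*(-281489) = (-13 - ⅑) + 281489 = -118/9 + 281489 = 2533283/9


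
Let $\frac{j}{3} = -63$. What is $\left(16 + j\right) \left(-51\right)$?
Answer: $8823$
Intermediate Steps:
$j = -189$ ($j = 3 \left(-63\right) = -189$)
$\left(16 + j\right) \left(-51\right) = \left(16 - 189\right) \left(-51\right) = \left(-173\right) \left(-51\right) = 8823$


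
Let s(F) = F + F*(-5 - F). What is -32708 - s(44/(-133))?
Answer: -578593284/17689 ≈ -32709.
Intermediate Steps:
-32708 - s(44/(-133)) = -32708 - (-1)*44/(-133)*(4 + 44/(-133)) = -32708 - (-1)*44*(-1/133)*(4 + 44*(-1/133)) = -32708 - (-1)*(-44)*(4 - 44/133)/133 = -32708 - (-1)*(-44)*488/(133*133) = -32708 - 1*21472/17689 = -32708 - 21472/17689 = -578593284/17689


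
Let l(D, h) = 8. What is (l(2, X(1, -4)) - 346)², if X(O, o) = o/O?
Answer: 114244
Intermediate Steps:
(l(2, X(1, -4)) - 346)² = (8 - 346)² = (-338)² = 114244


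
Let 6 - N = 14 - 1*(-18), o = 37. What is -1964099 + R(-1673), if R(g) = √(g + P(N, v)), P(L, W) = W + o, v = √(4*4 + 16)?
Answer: -1964099 + 2*I*√(409 - √2) ≈ -1.9641e+6 + 40.378*I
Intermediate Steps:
v = 4*√2 (v = √(16 + 16) = √32 = 4*√2 ≈ 5.6569)
N = -26 (N = 6 - (14 - 1*(-18)) = 6 - (14 + 18) = 6 - 1*32 = 6 - 32 = -26)
P(L, W) = 37 + W (P(L, W) = W + 37 = 37 + W)
R(g) = √(37 + g + 4*√2) (R(g) = √(g + (37 + 4*√2)) = √(37 + g + 4*√2))
-1964099 + R(-1673) = -1964099 + √(37 - 1673 + 4*√2) = -1964099 + √(-1636 + 4*√2)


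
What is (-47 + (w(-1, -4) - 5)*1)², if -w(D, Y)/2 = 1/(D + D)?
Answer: 2601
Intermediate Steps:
w(D, Y) = -1/D (w(D, Y) = -2/(D + D) = -2*1/(2*D) = -1/D)
(-47 + (w(-1, -4) - 5)*1)² = (-47 + (-1/(-1) - 5)*1)² = (-47 + (-1*(-1) - 5)*1)² = (-47 + (1 - 5)*1)² = (-47 - 4*1)² = (-47 - 4)² = (-51)² = 2601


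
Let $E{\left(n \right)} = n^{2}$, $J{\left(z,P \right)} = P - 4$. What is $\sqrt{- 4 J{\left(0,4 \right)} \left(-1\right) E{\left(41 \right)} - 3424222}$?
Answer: $i \sqrt{3424222} \approx 1850.5 i$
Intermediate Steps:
$J{\left(z,P \right)} = -4 + P$ ($J{\left(z,P \right)} = P - 4 = -4 + P$)
$\sqrt{- 4 J{\left(0,4 \right)} \left(-1\right) E{\left(41 \right)} - 3424222} = \sqrt{- 4 \left(-4 + 4\right) \left(-1\right) 41^{2} - 3424222} = \sqrt{\left(-4\right) 0 \left(-1\right) 1681 - 3424222} = \sqrt{0 \left(-1\right) 1681 - 3424222} = \sqrt{0 \cdot 1681 - 3424222} = \sqrt{0 - 3424222} = \sqrt{-3424222} = i \sqrt{3424222}$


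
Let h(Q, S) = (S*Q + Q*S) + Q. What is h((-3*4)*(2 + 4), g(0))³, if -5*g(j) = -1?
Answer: -128024064/125 ≈ -1.0242e+6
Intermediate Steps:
g(j) = ⅕ (g(j) = -⅕*(-1) = ⅕)
h(Q, S) = Q + 2*Q*S (h(Q, S) = (Q*S + Q*S) + Q = 2*Q*S + Q = Q + 2*Q*S)
h((-3*4)*(2 + 4), g(0))³ = (((-3*4)*(2 + 4))*(1 + 2*(⅕)))³ = ((-12*6)*(1 + ⅖))³ = (-72*7/5)³ = (-504/5)³ = -128024064/125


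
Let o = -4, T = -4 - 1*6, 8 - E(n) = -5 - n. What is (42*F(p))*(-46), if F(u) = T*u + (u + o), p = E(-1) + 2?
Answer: 251160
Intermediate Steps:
E(n) = 13 + n (E(n) = 8 - (-5 - n) = 8 + (5 + n) = 13 + n)
p = 14 (p = (13 - 1) + 2 = 12 + 2 = 14)
T = -10 (T = -4 - 6 = -10)
F(u) = -4 - 9*u (F(u) = -10*u + (u - 4) = -10*u + (-4 + u) = -4 - 9*u)
(42*F(p))*(-46) = (42*(-4 - 9*14))*(-46) = (42*(-4 - 126))*(-46) = (42*(-130))*(-46) = -5460*(-46) = 251160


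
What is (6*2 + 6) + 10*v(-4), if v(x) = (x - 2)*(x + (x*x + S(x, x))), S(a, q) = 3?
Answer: -882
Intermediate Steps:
v(x) = (-2 + x)*(3 + x + x²) (v(x) = (x - 2)*(x + (x*x + 3)) = (-2 + x)*(x + (x² + 3)) = (-2 + x)*(x + (3 + x²)) = (-2 + x)*(3 + x + x²))
(6*2 + 6) + 10*v(-4) = (6*2 + 6) + 10*(-6 - 4 + (-4)³ - 1*(-4)²) = (12 + 6) + 10*(-6 - 4 - 64 - 1*16) = 18 + 10*(-6 - 4 - 64 - 16) = 18 + 10*(-90) = 18 - 900 = -882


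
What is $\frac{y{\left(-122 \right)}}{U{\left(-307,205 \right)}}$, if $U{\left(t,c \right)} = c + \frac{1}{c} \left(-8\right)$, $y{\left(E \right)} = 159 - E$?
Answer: $\frac{57605}{42017} \approx 1.371$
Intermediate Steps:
$U{\left(t,c \right)} = c - \frac{8}{c}$
$\frac{y{\left(-122 \right)}}{U{\left(-307,205 \right)}} = \frac{159 - -122}{205 - \frac{8}{205}} = \frac{159 + 122}{205 - \frac{8}{205}} = \frac{281}{205 - \frac{8}{205}} = \frac{281}{\frac{42017}{205}} = 281 \cdot \frac{205}{42017} = \frac{57605}{42017}$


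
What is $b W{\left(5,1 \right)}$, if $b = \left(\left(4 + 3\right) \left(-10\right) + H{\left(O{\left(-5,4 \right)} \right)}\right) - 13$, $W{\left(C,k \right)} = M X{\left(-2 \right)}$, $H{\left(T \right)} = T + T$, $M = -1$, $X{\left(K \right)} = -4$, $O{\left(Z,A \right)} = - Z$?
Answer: $-292$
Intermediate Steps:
$H{\left(T \right)} = 2 T$
$W{\left(C,k \right)} = 4$ ($W{\left(C,k \right)} = \left(-1\right) \left(-4\right) = 4$)
$b = -73$ ($b = \left(\left(4 + 3\right) \left(-10\right) + 2 \left(\left(-1\right) \left(-5\right)\right)\right) - 13 = \left(7 \left(-10\right) + 2 \cdot 5\right) - 13 = \left(-70 + 10\right) - 13 = -60 - 13 = -73$)
$b W{\left(5,1 \right)} = \left(-73\right) 4 = -292$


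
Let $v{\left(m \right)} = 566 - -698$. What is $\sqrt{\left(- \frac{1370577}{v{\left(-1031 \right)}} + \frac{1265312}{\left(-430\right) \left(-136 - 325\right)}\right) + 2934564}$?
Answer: $\frac{\sqrt{2877643338307452783865}}{31320340} \approx 1712.7$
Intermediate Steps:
$v{\left(m \right)} = 1264$ ($v{\left(m \right)} = 566 + 698 = 1264$)
$\sqrt{\left(- \frac{1370577}{v{\left(-1031 \right)}} + \frac{1265312}{\left(-430\right) \left(-136 - 325\right)}\right) + 2934564} = \sqrt{\left(- \frac{1370577}{1264} + \frac{1265312}{\left(-430\right) \left(-136 - 325\right)}\right) + 2934564} = \sqrt{\left(\left(-1370577\right) \frac{1}{1264} + \frac{1265312}{\left(-430\right) \left(-461\right)}\right) + 2934564} = \sqrt{\left(- \frac{1370577}{1264} + \frac{1265312}{198230}\right) + 2934564} = \sqrt{\left(- \frac{1370577}{1264} + 1265312 \cdot \frac{1}{198230}\right) + 2934564} = \sqrt{\left(- \frac{1370577}{1264} + \frac{632656}{99115}\right) + 2934564} = \sqrt{- \frac{135045062171}{125281360} + 2934564} = \sqrt{\frac{367511123864869}{125281360}} = \frac{\sqrt{2877643338307452783865}}{31320340}$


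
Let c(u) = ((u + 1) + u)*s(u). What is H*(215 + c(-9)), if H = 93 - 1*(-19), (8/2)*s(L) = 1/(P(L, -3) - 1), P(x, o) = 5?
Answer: 23961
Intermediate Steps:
s(L) = 1/16 (s(L) = 1/(4*(5 - 1)) = (¼)/4 = (¼)*(¼) = 1/16)
c(u) = 1/16 + u/8 (c(u) = ((u + 1) + u)*(1/16) = ((1 + u) + u)*(1/16) = (1 + 2*u)*(1/16) = 1/16 + u/8)
H = 112 (H = 93 + 19 = 112)
H*(215 + c(-9)) = 112*(215 + (1/16 + (⅛)*(-9))) = 112*(215 + (1/16 - 9/8)) = 112*(215 - 17/16) = 112*(3423/16) = 23961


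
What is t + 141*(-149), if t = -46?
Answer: -21055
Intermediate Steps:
t + 141*(-149) = -46 + 141*(-149) = -46 - 21009 = -21055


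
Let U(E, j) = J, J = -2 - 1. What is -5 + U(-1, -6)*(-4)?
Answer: 7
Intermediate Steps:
J = -3
U(E, j) = -3
-5 + U(-1, -6)*(-4) = -5 - 3*(-4) = -5 + 12 = 7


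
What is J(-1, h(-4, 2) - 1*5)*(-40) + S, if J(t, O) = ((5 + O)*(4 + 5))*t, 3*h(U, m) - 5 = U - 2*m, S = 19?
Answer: -341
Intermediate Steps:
h(U, m) = 5/3 - 2*m/3 + U/3 (h(U, m) = 5/3 + (U - 2*m)/3 = 5/3 + (-2*m/3 + U/3) = 5/3 - 2*m/3 + U/3)
J(t, O) = t*(45 + 9*O) (J(t, O) = ((5 + O)*9)*t = (45 + 9*O)*t = t*(45 + 9*O))
J(-1, h(-4, 2) - 1*5)*(-40) + S = (9*(-1)*(5 + ((5/3 - ⅔*2 + (⅓)*(-4)) - 1*5)))*(-40) + 19 = (9*(-1)*(5 + ((5/3 - 4/3 - 4/3) - 5)))*(-40) + 19 = (9*(-1)*(5 + (-1 - 5)))*(-40) + 19 = (9*(-1)*(5 - 6))*(-40) + 19 = (9*(-1)*(-1))*(-40) + 19 = 9*(-40) + 19 = -360 + 19 = -341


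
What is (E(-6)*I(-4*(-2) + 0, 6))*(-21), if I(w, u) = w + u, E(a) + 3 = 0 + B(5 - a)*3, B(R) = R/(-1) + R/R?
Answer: 9702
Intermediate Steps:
B(R) = 1 - R (B(R) = R*(-1) + 1 = -R + 1 = 1 - R)
E(a) = -15 + 3*a (E(a) = -3 + (0 + (1 - (5 - a))*3) = -3 + (0 + (1 + (-5 + a))*3) = -3 + (0 + (-4 + a)*3) = -3 + (0 + (-12 + 3*a)) = -3 + (-12 + 3*a) = -15 + 3*a)
I(w, u) = u + w
(E(-6)*I(-4*(-2) + 0, 6))*(-21) = ((-15 + 3*(-6))*(6 + (-4*(-2) + 0)))*(-21) = ((-15 - 18)*(6 + (8 + 0)))*(-21) = -33*(6 + 8)*(-21) = -33*14*(-21) = -462*(-21) = 9702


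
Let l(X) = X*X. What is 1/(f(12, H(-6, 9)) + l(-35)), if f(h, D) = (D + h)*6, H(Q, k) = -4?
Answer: 1/1273 ≈ 0.00078555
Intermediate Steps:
l(X) = X**2
f(h, D) = 6*D + 6*h
1/(f(12, H(-6, 9)) + l(-35)) = 1/((6*(-4) + 6*12) + (-35)**2) = 1/((-24 + 72) + 1225) = 1/(48 + 1225) = 1/1273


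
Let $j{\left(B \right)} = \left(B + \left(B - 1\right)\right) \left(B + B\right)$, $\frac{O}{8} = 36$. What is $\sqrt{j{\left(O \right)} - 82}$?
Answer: $\sqrt{331118} \approx 575.43$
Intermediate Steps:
$O = 288$ ($O = 8 \cdot 36 = 288$)
$j{\left(B \right)} = 2 B \left(-1 + 2 B\right)$ ($j{\left(B \right)} = \left(B + \left(B - 1\right)\right) 2 B = \left(B + \left(-1 + B\right)\right) 2 B = \left(-1 + 2 B\right) 2 B = 2 B \left(-1 + 2 B\right)$)
$\sqrt{j{\left(O \right)} - 82} = \sqrt{2 \cdot 288 \left(-1 + 2 \cdot 288\right) - 82} = \sqrt{2 \cdot 288 \left(-1 + 576\right) - 82} = \sqrt{2 \cdot 288 \cdot 575 - 82} = \sqrt{331200 - 82} = \sqrt{331118}$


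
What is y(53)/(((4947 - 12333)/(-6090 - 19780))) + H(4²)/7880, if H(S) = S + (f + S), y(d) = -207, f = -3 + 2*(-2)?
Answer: -1406597485/1940056 ≈ -725.03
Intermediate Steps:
f = -7 (f = -3 - 4 = -7)
H(S) = -7 + 2*S (H(S) = S + (-7 + S) = -7 + 2*S)
y(53)/(((4947 - 12333)/(-6090 - 19780))) + H(4²)/7880 = -207*(-6090 - 19780)/(4947 - 12333) + (-7 + 2*4²)/7880 = -207/((-7386/(-25870))) + (-7 + 2*16)*(1/7880) = -207/((-7386*(-1/25870))) + (-7 + 32)*(1/7880) = -207/3693/12935 + 25*(1/7880) = -207*12935/3693 + 5/1576 = -892515/1231 + 5/1576 = -1406597485/1940056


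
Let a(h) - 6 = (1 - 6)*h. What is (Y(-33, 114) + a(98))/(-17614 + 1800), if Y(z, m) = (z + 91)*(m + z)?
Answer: -2107/7907 ≈ -0.26647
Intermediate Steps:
a(h) = 6 - 5*h (a(h) = 6 + (1 - 6)*h = 6 - 5*h)
Y(z, m) = (91 + z)*(m + z)
(Y(-33, 114) + a(98))/(-17614 + 1800) = (((-33)² + 91*114 + 91*(-33) + 114*(-33)) + (6 - 5*98))/(-17614 + 1800) = ((1089 + 10374 - 3003 - 3762) + (6 - 490))/(-15814) = (4698 - 484)*(-1/15814) = 4214*(-1/15814) = -2107/7907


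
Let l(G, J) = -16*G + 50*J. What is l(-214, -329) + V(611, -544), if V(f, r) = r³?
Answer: -161002210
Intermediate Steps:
l(-214, -329) + V(611, -544) = (-16*(-214) + 50*(-329)) + (-544)³ = (3424 - 16450) - 160989184 = -13026 - 160989184 = -161002210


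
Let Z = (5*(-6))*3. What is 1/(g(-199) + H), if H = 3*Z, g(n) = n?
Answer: -1/469 ≈ -0.0021322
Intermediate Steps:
Z = -90 (Z = -30*3 = -90)
H = -270 (H = 3*(-90) = -270)
1/(g(-199) + H) = 1/(-199 - 270) = 1/(-469) = -1/469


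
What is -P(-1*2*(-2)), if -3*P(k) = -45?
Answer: -15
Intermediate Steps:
P(k) = 15 (P(k) = -1/3*(-45) = 15)
-P(-1*2*(-2)) = -1*15 = -15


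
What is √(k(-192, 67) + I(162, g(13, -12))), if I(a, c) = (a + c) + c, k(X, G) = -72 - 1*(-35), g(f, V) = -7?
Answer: √111 ≈ 10.536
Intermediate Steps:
k(X, G) = -37 (k(X, G) = -72 + 35 = -37)
I(a, c) = a + 2*c
√(k(-192, 67) + I(162, g(13, -12))) = √(-37 + (162 + 2*(-7))) = √(-37 + (162 - 14)) = √(-37 + 148) = √111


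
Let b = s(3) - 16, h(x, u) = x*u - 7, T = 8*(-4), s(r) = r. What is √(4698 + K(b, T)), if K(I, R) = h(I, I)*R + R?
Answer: I*√518 ≈ 22.76*I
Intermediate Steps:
T = -32
h(x, u) = -7 + u*x (h(x, u) = u*x - 7 = -7 + u*x)
b = -13 (b = 3 - 16 = -13)
K(I, R) = R + R*(-7 + I²) (K(I, R) = (-7 + I*I)*R + R = (-7 + I²)*R + R = R*(-7 + I²) + R = R + R*(-7 + I²))
√(4698 + K(b, T)) = √(4698 - 32*(-6 + (-13)²)) = √(4698 - 32*(-6 + 169)) = √(4698 - 32*163) = √(4698 - 5216) = √(-518) = I*√518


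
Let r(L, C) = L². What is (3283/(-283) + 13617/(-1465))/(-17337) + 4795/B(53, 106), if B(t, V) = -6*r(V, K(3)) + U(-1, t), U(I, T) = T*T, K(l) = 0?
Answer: -33905957954383/464384359903605 ≈ -0.073013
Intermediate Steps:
U(I, T) = T²
B(t, V) = t² - 6*V² (B(t, V) = -6*V² + t² = t² - 6*V²)
(3283/(-283) + 13617/(-1465))/(-17337) + 4795/B(53, 106) = (3283/(-283) + 13617/(-1465))/(-17337) + 4795/(53² - 6*106²) = (3283*(-1/283) + 13617*(-1/1465))*(-1/17337) + 4795/(2809 - 6*11236) = (-3283/283 - 13617/1465)*(-1/17337) + 4795/(2809 - 67416) = -8663206/414595*(-1/17337) + 4795/(-64607) = 8663206/7187833515 + 4795*(-1/64607) = 8663206/7187833515 - 4795/64607 = -33905957954383/464384359903605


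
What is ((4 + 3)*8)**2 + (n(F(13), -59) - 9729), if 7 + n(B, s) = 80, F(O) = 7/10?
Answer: -6520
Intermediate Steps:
F(O) = 7/10 (F(O) = 7*(1/10) = 7/10)
n(B, s) = 73 (n(B, s) = -7 + 80 = 73)
((4 + 3)*8)**2 + (n(F(13), -59) - 9729) = ((4 + 3)*8)**2 + (73 - 9729) = (7*8)**2 - 9656 = 56**2 - 9656 = 3136 - 9656 = -6520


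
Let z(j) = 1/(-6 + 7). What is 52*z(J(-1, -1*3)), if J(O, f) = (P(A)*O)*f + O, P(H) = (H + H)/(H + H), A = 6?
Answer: 52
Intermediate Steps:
P(H) = 1 (P(H) = (2*H)/((2*H)) = (2*H)*(1/(2*H)) = 1)
J(O, f) = O + O*f (J(O, f) = (1*O)*f + O = O*f + O = O + O*f)
z(j) = 1 (z(j) = 1/1 = 1)
52*z(J(-1, -1*3)) = 52*1 = 52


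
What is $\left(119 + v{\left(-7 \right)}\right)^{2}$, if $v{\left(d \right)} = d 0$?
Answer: $14161$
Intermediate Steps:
$v{\left(d \right)} = 0$
$\left(119 + v{\left(-7 \right)}\right)^{2} = \left(119 + 0\right)^{2} = 119^{2} = 14161$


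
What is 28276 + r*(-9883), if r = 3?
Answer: -1373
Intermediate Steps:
28276 + r*(-9883) = 28276 + 3*(-9883) = 28276 - 29649 = -1373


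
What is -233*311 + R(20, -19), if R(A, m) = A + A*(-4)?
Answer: -72523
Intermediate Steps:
R(A, m) = -3*A (R(A, m) = A - 4*A = -3*A)
-233*311 + R(20, -19) = -233*311 - 3*20 = -72463 - 60 = -72523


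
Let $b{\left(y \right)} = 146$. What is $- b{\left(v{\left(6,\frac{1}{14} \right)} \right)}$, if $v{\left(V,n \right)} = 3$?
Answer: $-146$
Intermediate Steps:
$- b{\left(v{\left(6,\frac{1}{14} \right)} \right)} = \left(-1\right) 146 = -146$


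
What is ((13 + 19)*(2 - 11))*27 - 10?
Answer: -7786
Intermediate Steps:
((13 + 19)*(2 - 11))*27 - 10 = (32*(-9))*27 - 10 = -288*27 - 10 = -7776 - 10 = -7786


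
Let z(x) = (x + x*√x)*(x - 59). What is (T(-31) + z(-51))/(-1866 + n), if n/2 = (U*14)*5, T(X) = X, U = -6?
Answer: -5579/2706 - 85*I*√51/41 ≈ -2.0617 - 14.805*I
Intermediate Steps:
n = -840 (n = 2*(-6*14*5) = 2*(-84*5) = 2*(-420) = -840)
z(x) = (-59 + x)*(x + x^(3/2)) (z(x) = (x + x^(3/2))*(-59 + x) = (-59 + x)*(x + x^(3/2)))
(T(-31) + z(-51))/(-1866 + n) = (-31 + ((-51)² + (-51)^(5/2) - 59*(-51) - (-3009)*I*√51))/(-1866 - 840) = (-31 + (2601 + 2601*I*√51 + 3009 - (-3009)*I*√51))/(-2706) = (-31 + (2601 + 2601*I*√51 + 3009 + 3009*I*√51))*(-1/2706) = (-31 + (5610 + 5610*I*√51))*(-1/2706) = (5579 + 5610*I*√51)*(-1/2706) = -5579/2706 - 85*I*√51/41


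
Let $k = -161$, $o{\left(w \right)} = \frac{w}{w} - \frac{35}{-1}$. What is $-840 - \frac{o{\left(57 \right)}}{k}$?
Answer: $- \frac{135204}{161} \approx -839.78$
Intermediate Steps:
$o{\left(w \right)} = 36$ ($o{\left(w \right)} = 1 - -35 = 1 + 35 = 36$)
$-840 - \frac{o{\left(57 \right)}}{k} = -840 - \frac{36}{-161} = -840 - 36 \left(- \frac{1}{161}\right) = -840 - - \frac{36}{161} = -840 + \frac{36}{161} = - \frac{135204}{161}$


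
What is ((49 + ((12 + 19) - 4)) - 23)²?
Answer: 2809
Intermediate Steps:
((49 + ((12 + 19) - 4)) - 23)² = ((49 + (31 - 4)) - 23)² = ((49 + 27) - 23)² = (76 - 23)² = 53² = 2809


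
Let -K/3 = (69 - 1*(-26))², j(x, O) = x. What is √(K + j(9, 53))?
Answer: I*√27066 ≈ 164.52*I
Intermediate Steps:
K = -27075 (K = -3*(69 - 1*(-26))² = -3*(69 + 26)² = -3*95² = -3*9025 = -27075)
√(K + j(9, 53)) = √(-27075 + 9) = √(-27066) = I*√27066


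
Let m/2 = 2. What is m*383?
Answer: 1532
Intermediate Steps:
m = 4 (m = 2*2 = 4)
m*383 = 4*383 = 1532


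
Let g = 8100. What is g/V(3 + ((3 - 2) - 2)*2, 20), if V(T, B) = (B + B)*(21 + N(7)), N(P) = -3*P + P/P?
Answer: 405/2 ≈ 202.50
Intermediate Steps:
N(P) = 1 - 3*P (N(P) = -3*P + 1 = 1 - 3*P)
V(T, B) = 2*B (V(T, B) = (B + B)*(21 + (1 - 3*7)) = (2*B)*(21 + (1 - 21)) = (2*B)*(21 - 20) = (2*B)*1 = 2*B)
g/V(3 + ((3 - 2) - 2)*2, 20) = 8100/((2*20)) = 8100/40 = 8100*(1/40) = 405/2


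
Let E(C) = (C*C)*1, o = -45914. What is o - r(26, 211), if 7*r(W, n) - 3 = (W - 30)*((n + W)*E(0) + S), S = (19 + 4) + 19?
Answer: -321233/7 ≈ -45890.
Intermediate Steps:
S = 42 (S = 23 + 19 = 42)
E(C) = C**2 (E(C) = C**2*1 = C**2)
r(W, n) = -1257/7 + 6*W (r(W, n) = 3/7 + ((W - 30)*((n + W)*0**2 + 42))/7 = 3/7 + ((-30 + W)*((W + n)*0 + 42))/7 = 3/7 + ((-30 + W)*(0 + 42))/7 = 3/7 + ((-30 + W)*42)/7 = 3/7 + (-1260 + 42*W)/7 = 3/7 + (-180 + 6*W) = -1257/7 + 6*W)
o - r(26, 211) = -45914 - (-1257/7 + 6*26) = -45914 - (-1257/7 + 156) = -45914 - 1*(-165/7) = -45914 + 165/7 = -321233/7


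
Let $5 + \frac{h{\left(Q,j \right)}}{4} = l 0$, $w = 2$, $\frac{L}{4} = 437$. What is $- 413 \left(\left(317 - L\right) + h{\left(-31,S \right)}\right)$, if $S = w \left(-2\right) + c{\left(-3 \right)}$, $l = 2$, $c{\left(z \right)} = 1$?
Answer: $599263$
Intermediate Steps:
$L = 1748$ ($L = 4 \cdot 437 = 1748$)
$S = -3$ ($S = 2 \left(-2\right) + 1 = -4 + 1 = -3$)
$h{\left(Q,j \right)} = -20$ ($h{\left(Q,j \right)} = -20 + 4 \cdot 2 \cdot 0 = -20 + 4 \cdot 0 = -20 + 0 = -20$)
$- 413 \left(\left(317 - L\right) + h{\left(-31,S \right)}\right) = - 413 \left(\left(317 - 1748\right) - 20\right) = - 413 \left(-1431 - 20\right) = \left(-413\right) \left(-1451\right) = 599263$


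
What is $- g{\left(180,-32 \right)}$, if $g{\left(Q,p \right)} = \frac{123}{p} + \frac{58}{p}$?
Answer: $\frac{181}{32} \approx 5.6563$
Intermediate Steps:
$g{\left(Q,p \right)} = \frac{181}{p}$
$- g{\left(180,-32 \right)} = - \frac{181}{-32} = - \frac{181 \left(-1\right)}{32} = \left(-1\right) \left(- \frac{181}{32}\right) = \frac{181}{32}$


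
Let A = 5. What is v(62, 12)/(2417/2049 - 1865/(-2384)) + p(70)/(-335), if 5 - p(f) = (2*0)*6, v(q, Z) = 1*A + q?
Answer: 21918355511/642095371 ≈ 34.136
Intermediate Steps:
v(q, Z) = 5 + q (v(q, Z) = 1*5 + q = 5 + q)
p(f) = 5 (p(f) = 5 - 2*0*6 = 5 - 0*6 = 5 - 1*0 = 5 + 0 = 5)
v(62, 12)/(2417/2049 - 1865/(-2384)) + p(70)/(-335) = (5 + 62)/(2417/2049 - 1865/(-2384)) + 5/(-335) = 67/(2417*(1/2049) - 1865*(-1/2384)) + 5*(-1/335) = 67/(2417/2049 + 1865/2384) - 1/67 = 67/(9583513/4884816) - 1/67 = 67*(4884816/9583513) - 1/67 = 327282672/9583513 - 1/67 = 21918355511/642095371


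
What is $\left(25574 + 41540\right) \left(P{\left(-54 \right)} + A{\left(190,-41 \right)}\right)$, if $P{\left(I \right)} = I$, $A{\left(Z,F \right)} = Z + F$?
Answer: $6375830$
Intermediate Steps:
$A{\left(Z,F \right)} = F + Z$
$\left(25574 + 41540\right) \left(P{\left(-54 \right)} + A{\left(190,-41 \right)}\right) = \left(25574 + 41540\right) \left(-54 + \left(-41 + 190\right)\right) = 67114 \left(-54 + 149\right) = 67114 \cdot 95 = 6375830$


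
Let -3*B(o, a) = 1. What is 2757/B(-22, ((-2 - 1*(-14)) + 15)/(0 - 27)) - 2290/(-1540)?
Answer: -1273505/154 ≈ -8269.5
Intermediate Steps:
B(o, a) = -⅓ (B(o, a) = -⅓*1 = -⅓)
2757/B(-22, ((-2 - 1*(-14)) + 15)/(0 - 27)) - 2290/(-1540) = 2757/(-⅓) - 2290/(-1540) = 2757*(-3) - 2290*(-1/1540) = -8271 + 229/154 = -1273505/154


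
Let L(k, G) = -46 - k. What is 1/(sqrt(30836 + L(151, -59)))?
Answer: sqrt(30639)/30639 ≈ 0.0057130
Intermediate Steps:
1/(sqrt(30836 + L(151, -59))) = 1/(sqrt(30836 + (-46 - 1*151))) = 1/(sqrt(30836 + (-46 - 151))) = 1/(sqrt(30836 - 197)) = 1/(sqrt(30639)) = sqrt(30639)/30639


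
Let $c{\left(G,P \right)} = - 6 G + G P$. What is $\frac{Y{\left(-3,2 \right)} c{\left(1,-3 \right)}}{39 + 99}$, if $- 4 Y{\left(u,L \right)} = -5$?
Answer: $- \frac{15}{184} \approx -0.081522$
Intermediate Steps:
$Y{\left(u,L \right)} = \frac{5}{4}$ ($Y{\left(u,L \right)} = \left(- \frac{1}{4}\right) \left(-5\right) = \frac{5}{4}$)
$\frac{Y{\left(-3,2 \right)} c{\left(1,-3 \right)}}{39 + 99} = \frac{\frac{5}{4} \cdot 1 \left(-6 - 3\right)}{39 + 99} = \frac{\frac{5}{4} \cdot 1 \left(-9\right)}{138} = \frac{5}{4} \left(-9\right) \frac{1}{138} = \left(- \frac{45}{4}\right) \frac{1}{138} = - \frac{15}{184}$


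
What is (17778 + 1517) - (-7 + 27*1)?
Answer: 19275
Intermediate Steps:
(17778 + 1517) - (-7 + 27*1) = 19295 - (-7 + 27) = 19295 - 1*20 = 19295 - 20 = 19275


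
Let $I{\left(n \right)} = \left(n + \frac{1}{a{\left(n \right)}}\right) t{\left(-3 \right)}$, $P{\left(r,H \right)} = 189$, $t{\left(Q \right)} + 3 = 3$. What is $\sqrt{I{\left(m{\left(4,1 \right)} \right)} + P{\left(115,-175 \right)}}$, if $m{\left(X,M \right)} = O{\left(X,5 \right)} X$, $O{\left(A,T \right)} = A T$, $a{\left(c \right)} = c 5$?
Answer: $3 \sqrt{21} \approx 13.748$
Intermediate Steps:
$t{\left(Q \right)} = 0$ ($t{\left(Q \right)} = -3 + 3 = 0$)
$a{\left(c \right)} = 5 c$
$m{\left(X,M \right)} = 5 X^{2}$ ($m{\left(X,M \right)} = X 5 X = 5 X X = 5 X^{2}$)
$I{\left(n \right)} = 0$ ($I{\left(n \right)} = \left(n + \frac{1}{5 n}\right) 0 = 0$)
$\sqrt{I{\left(m{\left(4,1 \right)} \right)} + P{\left(115,-175 \right)}} = \sqrt{0 + 189} = \sqrt{189} = 3 \sqrt{21}$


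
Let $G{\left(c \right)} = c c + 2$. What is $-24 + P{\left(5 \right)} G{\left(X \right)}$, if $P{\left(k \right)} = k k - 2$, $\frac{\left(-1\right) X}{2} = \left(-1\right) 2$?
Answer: $390$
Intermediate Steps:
$X = 4$ ($X = - 2 \left(\left(-1\right) 2\right) = \left(-2\right) \left(-2\right) = 4$)
$G{\left(c \right)} = 2 + c^{2}$ ($G{\left(c \right)} = c^{2} + 2 = 2 + c^{2}$)
$P{\left(k \right)} = -2 + k^{2}$ ($P{\left(k \right)} = k^{2} - 2 = -2 + k^{2}$)
$-24 + P{\left(5 \right)} G{\left(X \right)} = -24 + \left(-2 + 5^{2}\right) \left(2 + 4^{2}\right) = -24 + \left(-2 + 25\right) \left(2 + 16\right) = -24 + 23 \cdot 18 = -24 + 414 = 390$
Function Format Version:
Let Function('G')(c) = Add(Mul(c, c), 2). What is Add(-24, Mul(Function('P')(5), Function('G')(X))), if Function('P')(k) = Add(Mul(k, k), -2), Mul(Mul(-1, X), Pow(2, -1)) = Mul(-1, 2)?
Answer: 390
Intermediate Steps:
X = 4 (X = Mul(-2, Mul(-1, 2)) = Mul(-2, -2) = 4)
Function('G')(c) = Add(2, Pow(c, 2)) (Function('G')(c) = Add(Pow(c, 2), 2) = Add(2, Pow(c, 2)))
Function('P')(k) = Add(-2, Pow(k, 2)) (Function('P')(k) = Add(Pow(k, 2), -2) = Add(-2, Pow(k, 2)))
Add(-24, Mul(Function('P')(5), Function('G')(X))) = Add(-24, Mul(Add(-2, Pow(5, 2)), Add(2, Pow(4, 2)))) = Add(-24, Mul(Add(-2, 25), Add(2, 16))) = Add(-24, Mul(23, 18)) = Add(-24, 414) = 390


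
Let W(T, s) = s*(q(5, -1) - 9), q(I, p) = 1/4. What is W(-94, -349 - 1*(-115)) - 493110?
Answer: -982125/2 ≈ -4.9106e+5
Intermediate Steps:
q(I, p) = ¼
W(T, s) = -35*s/4 (W(T, s) = s*(¼ - 9) = s*(-35/4) = -35*s/4)
W(-94, -349 - 1*(-115)) - 493110 = -35*(-349 - 1*(-115))/4 - 493110 = -35*(-349 + 115)/4 - 493110 = -35/4*(-234) - 493110 = 4095/2 - 493110 = -982125/2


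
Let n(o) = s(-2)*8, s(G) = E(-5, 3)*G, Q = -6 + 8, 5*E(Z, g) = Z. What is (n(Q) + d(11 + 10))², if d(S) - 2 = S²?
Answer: 210681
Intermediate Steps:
E(Z, g) = Z/5
Q = 2
d(S) = 2 + S²
s(G) = -G (s(G) = ((⅕)*(-5))*G = -G)
n(o) = 16 (n(o) = -1*(-2)*8 = 2*8 = 16)
(n(Q) + d(11 + 10))² = (16 + (2 + (11 + 10)²))² = (16 + (2 + 21²))² = (16 + (2 + 441))² = (16 + 443)² = 459² = 210681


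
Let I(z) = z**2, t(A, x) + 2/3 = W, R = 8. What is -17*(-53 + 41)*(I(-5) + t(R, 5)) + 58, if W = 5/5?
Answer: 5226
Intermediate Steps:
W = 1 (W = 5*(1/5) = 1)
t(A, x) = 1/3 (t(A, x) = -2/3 + 1 = 1/3)
-17*(-53 + 41)*(I(-5) + t(R, 5)) + 58 = -17*(-53 + 41)*((-5)**2 + 1/3) + 58 = -(-204)*(25 + 1/3) + 58 = -(-204)*76/3 + 58 = -17*(-304) + 58 = 5168 + 58 = 5226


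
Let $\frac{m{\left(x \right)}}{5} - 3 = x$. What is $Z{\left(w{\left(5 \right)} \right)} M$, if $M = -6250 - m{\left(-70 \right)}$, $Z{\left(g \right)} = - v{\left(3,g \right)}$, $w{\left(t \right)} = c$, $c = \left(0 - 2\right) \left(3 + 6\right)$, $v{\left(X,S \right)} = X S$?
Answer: $-319410$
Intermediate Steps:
$v{\left(X,S \right)} = S X$
$m{\left(x \right)} = 15 + 5 x$
$c = -18$ ($c = \left(-2\right) 9 = -18$)
$w{\left(t \right)} = -18$
$Z{\left(g \right)} = - 3 g$ ($Z{\left(g \right)} = - g 3 = - 3 g$)
$M = -5915$ ($M = -6250 - \left(15 + 5 \left(-70\right)\right) = -6250 - \left(15 - 350\right) = -6250 - -335 = -6250 + 335 = -5915$)
$Z{\left(w{\left(5 \right)} \right)} M = \left(-3\right) \left(-18\right) \left(-5915\right) = 54 \left(-5915\right) = -319410$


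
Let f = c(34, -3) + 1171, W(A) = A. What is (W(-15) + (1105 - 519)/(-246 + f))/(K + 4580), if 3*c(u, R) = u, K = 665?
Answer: -40377/14733205 ≈ -0.0027405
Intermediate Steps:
c(u, R) = u/3
f = 3547/3 (f = (⅓)*34 + 1171 = 34/3 + 1171 = 3547/3 ≈ 1182.3)
(W(-15) + (1105 - 519)/(-246 + f))/(K + 4580) = (-15 + (1105 - 519)/(-246 + 3547/3))/(665 + 4580) = (-15 + 586/(2809/3))/5245 = (-15 + 586*(3/2809))*(1/5245) = (-15 + 1758/2809)*(1/5245) = -40377/2809*1/5245 = -40377/14733205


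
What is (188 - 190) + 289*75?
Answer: 21673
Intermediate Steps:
(188 - 190) + 289*75 = -2 + 21675 = 21673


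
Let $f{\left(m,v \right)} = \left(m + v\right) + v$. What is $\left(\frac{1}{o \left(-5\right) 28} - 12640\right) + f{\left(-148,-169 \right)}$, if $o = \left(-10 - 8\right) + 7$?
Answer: $- \frac{20214039}{1540} \approx -13126.0$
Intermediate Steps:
$o = -11$ ($o = -18 + 7 = -11$)
$f{\left(m,v \right)} = m + 2 v$
$\left(\frac{1}{o \left(-5\right) 28} - 12640\right) + f{\left(-148,-169 \right)} = \left(\frac{1}{\left(-11\right) \left(-5\right) 28} - 12640\right) + \left(-148 + 2 \left(-169\right)\right) = \left(\frac{1}{55 \cdot 28} - 12640\right) - 486 = \left(\frac{1}{1540} - 12640\right) - 486 = - \frac{19465599}{1540} - 486 = - \frac{20214039}{1540}$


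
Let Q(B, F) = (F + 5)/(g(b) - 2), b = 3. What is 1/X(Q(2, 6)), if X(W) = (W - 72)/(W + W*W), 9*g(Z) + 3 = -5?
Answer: -11/78 ≈ -0.14103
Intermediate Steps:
g(Z) = -8/9 (g(Z) = -1/3 + (1/9)*(-5) = -1/3 - 5/9 = -8/9)
Q(B, F) = -45/26 - 9*F/26 (Q(B, F) = (F + 5)/(-8/9 - 2) = (5 + F)/(-26/9) = (5 + F)*(-9/26) = -45/26 - 9*F/26)
X(W) = (-72 + W)/(W + W**2)
1/X(Q(2, 6)) = 1/((-72 + (-45/26 - 9/26*6))/((-45/26 - 9/26*6)*(1 + (-45/26 - 9/26*6)))) = 1/((-72 + (-45/26 - 27/13))/((-45/26 - 27/13)*(1 + (-45/26 - 27/13)))) = 1/((-72 - 99/26)/((-99/26)*(1 - 99/26))) = 1/(-26/99*(-1971/26)/(-73/26)) = 1/(-26/99*(-26/73)*(-1971/26)) = 1/(-78/11) = -11/78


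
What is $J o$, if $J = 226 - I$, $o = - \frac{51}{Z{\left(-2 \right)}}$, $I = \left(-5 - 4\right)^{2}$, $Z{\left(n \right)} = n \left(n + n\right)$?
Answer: $- \frac{7395}{8} \approx -924.38$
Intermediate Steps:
$Z{\left(n \right)} = 2 n^{2}$ ($Z{\left(n \right)} = n 2 n = 2 n^{2}$)
$I = 81$ ($I = \left(-9\right)^{2} = 81$)
$o = - \frac{51}{8}$ ($o = - \frac{51}{2 \left(-2\right)^{2}} = - \frac{51}{2 \cdot 4} = - \frac{51}{8} \approx -6.375$)
$J = 145$ ($J = 226 - 81 = 145$)
$J o = 145 \left(- \frac{51}{8}\right) = - \frac{7395}{8}$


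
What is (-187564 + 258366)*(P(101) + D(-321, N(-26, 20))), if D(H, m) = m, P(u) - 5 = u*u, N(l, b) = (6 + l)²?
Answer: 750926012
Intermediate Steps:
P(u) = 5 + u² (P(u) = 5 + u*u = 5 + u²)
(-187564 + 258366)*(P(101) + D(-321, N(-26, 20))) = (-187564 + 258366)*((5 + 101²) + (6 - 26)²) = 70802*((5 + 10201) + (-20)²) = 70802*(10206 + 400) = 70802*10606 = 750926012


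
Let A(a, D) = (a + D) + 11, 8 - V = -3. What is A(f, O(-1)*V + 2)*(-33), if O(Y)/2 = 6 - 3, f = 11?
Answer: -2970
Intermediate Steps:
V = 11 (V = 8 - 1*(-3) = 8 + 3 = 11)
O(Y) = 6 (O(Y) = 2*(6 - 3) = 2*3 = 6)
A(a, D) = 11 + D + a (A(a, D) = (D + a) + 11 = 11 + D + a)
A(f, O(-1)*V + 2)*(-33) = (11 + (6*11 + 2) + 11)*(-33) = (11 + (66 + 2) + 11)*(-33) = (11 + 68 + 11)*(-33) = 90*(-33) = -2970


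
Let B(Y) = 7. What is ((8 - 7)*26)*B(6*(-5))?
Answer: 182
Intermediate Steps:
((8 - 7)*26)*B(6*(-5)) = ((8 - 7)*26)*7 = (1*26)*7 = 26*7 = 182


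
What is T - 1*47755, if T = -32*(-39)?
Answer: -46507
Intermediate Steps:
T = 1248
T - 1*47755 = 1248 - 1*47755 = 1248 - 47755 = -46507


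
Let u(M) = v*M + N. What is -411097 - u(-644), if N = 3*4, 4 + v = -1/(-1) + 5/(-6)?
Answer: -1240733/3 ≈ -4.1358e+5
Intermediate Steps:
v = -23/6 (v = -4 + (-1/(-1) + 5/(-6)) = -4 + (-1*(-1) + 5*(-⅙)) = -4 + (1 - ⅚) = -4 + ⅙ = -23/6 ≈ -3.8333)
N = 12
u(M) = 12 - 23*M/6 (u(M) = -23*M/6 + 12 = 12 - 23*M/6)
-411097 - u(-644) = -411097 - (12 - 23/6*(-644)) = -411097 - (12 + 7406/3) = -411097 - 1*7442/3 = -411097 - 7442/3 = -1240733/3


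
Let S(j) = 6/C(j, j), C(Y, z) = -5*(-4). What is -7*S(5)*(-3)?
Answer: 63/10 ≈ 6.3000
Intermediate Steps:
C(Y, z) = 20
S(j) = 3/10 (S(j) = 6/20 = 6*(1/20) = 3/10)
-7*S(5)*(-3) = -7*3/10*(-3) = -21/10*(-3) = 63/10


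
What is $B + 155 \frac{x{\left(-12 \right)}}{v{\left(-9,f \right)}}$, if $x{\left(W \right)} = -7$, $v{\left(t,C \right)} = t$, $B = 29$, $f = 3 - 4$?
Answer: $\frac{1346}{9} \approx 149.56$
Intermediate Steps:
$f = -1$
$B + 155 \frac{x{\left(-12 \right)}}{v{\left(-9,f \right)}} = 29 + 155 \left(- \frac{7}{-9}\right) = 29 + 155 \left(\left(-7\right) \left(- \frac{1}{9}\right)\right) = 29 + 155 \cdot \frac{7}{9} = 29 + \frac{1085}{9} = \frac{1346}{9}$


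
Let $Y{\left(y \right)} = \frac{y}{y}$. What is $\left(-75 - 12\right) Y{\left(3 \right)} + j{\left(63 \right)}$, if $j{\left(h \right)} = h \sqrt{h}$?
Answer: $-87 + 189 \sqrt{7} \approx 413.05$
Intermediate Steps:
$Y{\left(y \right)} = 1$
$j{\left(h \right)} = h^{\frac{3}{2}}$
$\left(-75 - 12\right) Y{\left(3 \right)} + j{\left(63 \right)} = \left(-75 - 12\right) 1 + 63^{\frac{3}{2}} = \left(-87\right) 1 + 189 \sqrt{7} = -87 + 189 \sqrt{7}$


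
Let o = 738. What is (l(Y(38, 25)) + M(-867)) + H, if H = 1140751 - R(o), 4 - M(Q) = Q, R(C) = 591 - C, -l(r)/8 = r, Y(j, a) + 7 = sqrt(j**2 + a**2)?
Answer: 1141825 - 8*sqrt(2069) ≈ 1.1415e+6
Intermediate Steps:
Y(j, a) = -7 + sqrt(a**2 + j**2) (Y(j, a) = -7 + sqrt(j**2 + a**2) = -7 + sqrt(a**2 + j**2))
l(r) = -8*r
M(Q) = 4 - Q
H = 1140898 (H = 1140751 - (591 - 1*738) = 1140751 - (591 - 738) = 1140751 - 1*(-147) = 1140751 + 147 = 1140898)
(l(Y(38, 25)) + M(-867)) + H = (-8*(-7 + sqrt(25**2 + 38**2)) + (4 - 1*(-867))) + 1140898 = (-8*(-7 + sqrt(625 + 1444)) + (4 + 867)) + 1140898 = (-8*(-7 + sqrt(2069)) + 871) + 1140898 = ((56 - 8*sqrt(2069)) + 871) + 1140898 = (927 - 8*sqrt(2069)) + 1140898 = 1141825 - 8*sqrt(2069)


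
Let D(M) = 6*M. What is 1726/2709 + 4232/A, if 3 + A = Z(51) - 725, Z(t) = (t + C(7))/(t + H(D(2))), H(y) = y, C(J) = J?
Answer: -321600794/62044227 ≈ -5.1834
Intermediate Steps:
Z(t) = (7 + t)/(12 + t) (Z(t) = (t + 7)/(t + 6*2) = (7 + t)/(t + 12) = (7 + t)/(12 + t))
A = -45806/63 (A = -3 + ((7 + 51)/(12 + 51) - 725) = -3 + (58/63 - 725) = -3 - 45617/63 = -45806/63 ≈ -727.08)
1726/2709 + 4232/A = 1726/2709 + 4232/(-45806/63) = 1726*(1/2709) + 4232*(-63/45806) = 1726/2709 - 133308/22903 = -321600794/62044227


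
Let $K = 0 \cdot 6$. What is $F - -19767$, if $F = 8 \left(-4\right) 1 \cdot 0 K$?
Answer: $19767$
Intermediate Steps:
$K = 0$
$F = 0$ ($F = 8 \left(-4\right) 1 \cdot 0 \cdot 0 = 8 \left(\left(-4\right) 0\right) 0 = 8 \cdot 0 \cdot 0 = 0 \cdot 0 = 0$)
$F - -19767 = 0 - -19767 = 0 + 19767 = 19767$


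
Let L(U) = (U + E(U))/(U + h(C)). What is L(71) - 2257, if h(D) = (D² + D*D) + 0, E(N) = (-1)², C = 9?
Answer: -525809/233 ≈ -2256.7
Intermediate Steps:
E(N) = 1
h(D) = 2*D² (h(D) = (D² + D²) + 0 = 2*D² + 0 = 2*D²)
L(U) = (1 + U)/(162 + U) (L(U) = (U + 1)/(U + 2*9²) = (1 + U)/(U + 2*81) = (1 + U)/(U + 162) = (1 + U)/(162 + U))
L(71) - 2257 = (1 + 71)/(162 + 71) - 2257 = 72/233 - 2257 = -525809/233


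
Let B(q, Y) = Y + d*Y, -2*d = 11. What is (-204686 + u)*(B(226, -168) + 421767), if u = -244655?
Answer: -189856907343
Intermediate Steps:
d = -11/2 (d = -1/2*11 = -11/2 ≈ -5.5000)
B(q, Y) = -9*Y/2 (B(q, Y) = Y - 11*Y/2 = -9*Y/2)
(-204686 + u)*(B(226, -168) + 421767) = (-204686 - 244655)*(-9/2*(-168) + 421767) = -449341*(756 + 421767) = -449341*422523 = -189856907343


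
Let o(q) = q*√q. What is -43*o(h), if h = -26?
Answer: 1118*I*√26 ≈ 5700.7*I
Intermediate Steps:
o(q) = q^(3/2)
-43*o(h) = -(-1118)*I*√26 = 1118*I*√26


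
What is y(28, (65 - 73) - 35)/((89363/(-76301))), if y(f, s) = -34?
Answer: 2594234/89363 ≈ 29.030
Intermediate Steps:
y(28, (65 - 73) - 35)/((89363/(-76301))) = -34/(89363/(-76301)) = -34/(89363*(-1/76301)) = -34/(-89363/76301) = -34*(-76301/89363) = 2594234/89363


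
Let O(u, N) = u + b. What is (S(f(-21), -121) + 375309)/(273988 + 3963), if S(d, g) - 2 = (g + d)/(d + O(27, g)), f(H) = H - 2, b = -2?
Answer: 375239/277951 ≈ 1.3500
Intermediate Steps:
O(u, N) = -2 + u (O(u, N) = u - 2 = -2 + u)
f(H) = -2 + H
S(d, g) = 2 + (d + g)/(25 + d) (S(d, g) = 2 + (g + d)/(d + (-2 + 27)) = 2 + (d + g)/(d + 25) = 2 + (d + g)/(25 + d))
(S(f(-21), -121) + 375309)/(273988 + 3963) = ((50 - 121 + 3*(-2 - 21))/(25 + (-2 - 21)) + 375309)/(273988 + 3963) = ((50 - 121 + 3*(-23))/(25 - 23) + 375309)/277951 = ((50 - 121 - 69)/2 + 375309)*(1/277951) = ((½)*(-140) + 375309)*(1/277951) = (-70 + 375309)*(1/277951) = 375239*(1/277951) = 375239/277951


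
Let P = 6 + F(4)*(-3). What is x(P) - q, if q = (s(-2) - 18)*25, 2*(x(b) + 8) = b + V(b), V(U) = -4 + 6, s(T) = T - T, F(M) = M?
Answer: 440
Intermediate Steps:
s(T) = 0
P = -6 (P = 6 + 4*(-3) = 6 - 12 = -6)
V(U) = 2
x(b) = -7 + b/2 (x(b) = -8 + (b + 2)/2 = -8 + (2 + b)/2 = -8 + (1 + b/2) = -7 + b/2)
q = -450 (q = (0 - 18)*25 = -18*25 = -450)
x(P) - q = (-7 + (½)*(-6)) - 1*(-450) = (-7 - 3) + 450 = -10 + 450 = 440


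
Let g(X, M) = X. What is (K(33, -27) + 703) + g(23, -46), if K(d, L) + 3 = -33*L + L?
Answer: 1587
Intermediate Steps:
K(d, L) = -3 - 32*L (K(d, L) = -3 + (-33*L + L) = -3 - 32*L)
(K(33, -27) + 703) + g(23, -46) = ((-3 - 32*(-27)) + 703) + 23 = ((-3 + 864) + 703) + 23 = (861 + 703) + 23 = 1564 + 23 = 1587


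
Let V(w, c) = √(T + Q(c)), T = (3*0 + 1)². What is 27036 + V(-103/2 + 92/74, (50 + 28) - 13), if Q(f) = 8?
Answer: 27039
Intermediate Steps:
T = 1 (T = (0 + 1)² = 1² = 1)
V(w, c) = 3 (V(w, c) = √(1 + 8) = √9 = 3)
27036 + V(-103/2 + 92/74, (50 + 28) - 13) = 27036 + 3 = 27039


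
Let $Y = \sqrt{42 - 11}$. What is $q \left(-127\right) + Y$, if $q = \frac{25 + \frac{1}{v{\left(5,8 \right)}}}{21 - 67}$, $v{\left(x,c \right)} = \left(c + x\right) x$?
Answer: $\frac{103251}{1495} + \sqrt{31} \approx 74.632$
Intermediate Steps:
$v{\left(x,c \right)} = x \left(c + x\right)$
$q = - \frac{813}{1495}$ ($q = \frac{25 + \frac{1}{5 \left(8 + 5\right)}}{21 - 67} = \frac{25 + \frac{1}{5 \cdot 13}}{-46} = \left(25 + \frac{1}{65}\right) \left(- \frac{1}{46}\right) = \frac{1626}{65} \left(- \frac{1}{46}\right) = - \frac{813}{1495} \approx -0.54381$)
$Y = \sqrt{31} \approx 5.5678$
$q \left(-127\right) + Y = \left(- \frac{813}{1495}\right) \left(-127\right) + \sqrt{31} = \frac{103251}{1495} + \sqrt{31}$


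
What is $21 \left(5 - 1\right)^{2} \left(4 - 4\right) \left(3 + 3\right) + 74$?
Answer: $74$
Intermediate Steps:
$21 \left(5 - 1\right)^{2} \left(4 - 4\right) \left(3 + 3\right) + 74 = 21 \cdot 4^{2} \cdot 0 \cdot 6 + 74 = 21 \cdot 16 \cdot 0 + 74 = 336 \cdot 0 + 74 = 0 + 74 = 74$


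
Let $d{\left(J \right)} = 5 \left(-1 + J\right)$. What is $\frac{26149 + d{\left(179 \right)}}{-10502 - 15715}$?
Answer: $- \frac{9013}{8739} \approx -1.0314$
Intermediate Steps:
$d{\left(J \right)} = -5 + 5 J$
$\frac{26149 + d{\left(179 \right)}}{-10502 - 15715} = \frac{26149 + \left(-5 + 5 \cdot 179\right)}{-10502 - 15715} = \frac{26149 + \left(-5 + 895\right)}{-26217} = \left(26149 + 890\right) \left(- \frac{1}{26217}\right) = 27039 \left(- \frac{1}{26217}\right) = - \frac{9013}{8739}$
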